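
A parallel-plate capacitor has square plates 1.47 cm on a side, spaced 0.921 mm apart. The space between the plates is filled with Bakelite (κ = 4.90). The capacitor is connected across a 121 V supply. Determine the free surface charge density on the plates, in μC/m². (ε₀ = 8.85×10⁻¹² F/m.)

5.70 μC/m²

A = (1.47 cm)² = 2.16×10⁻⁴ m².
C = κε₀A/d = 4.90 × 8.85×10⁻¹² × 2.16×10⁻⁴ / 9.21×10⁻⁴ = 1.02×10⁻¹¹ F.
σ = Q/A = CV/A = 1.02×10⁻¹¹ × 121 / 2.16×10⁻⁴ = 5.70×10⁻⁶ C/m².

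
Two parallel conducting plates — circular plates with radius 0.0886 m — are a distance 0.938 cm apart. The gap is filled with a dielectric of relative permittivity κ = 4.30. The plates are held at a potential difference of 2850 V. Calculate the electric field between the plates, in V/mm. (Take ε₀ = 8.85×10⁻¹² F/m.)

E = V/d = 2850 / 9.38×10⁻³ = 3.04×10⁵ V/m.

304 V/mm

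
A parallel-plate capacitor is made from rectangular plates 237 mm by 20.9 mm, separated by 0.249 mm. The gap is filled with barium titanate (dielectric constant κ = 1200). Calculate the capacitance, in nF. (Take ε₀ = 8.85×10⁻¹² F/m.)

A = 237 × 20.9 mm² = 4.95×10⁻³ m².
C = κε₀A/d = 1200 × 8.85×10⁻¹² × 4.95×10⁻³ / 2.49×10⁻⁴ = 2.11×10⁻⁷ F.

C ≈ 211 nF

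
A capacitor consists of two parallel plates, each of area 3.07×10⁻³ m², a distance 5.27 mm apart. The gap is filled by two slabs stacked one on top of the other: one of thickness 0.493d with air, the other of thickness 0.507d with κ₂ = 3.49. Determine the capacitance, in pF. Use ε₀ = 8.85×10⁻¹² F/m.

Stacked slabs ⇒ two capacitors in series, each with the full plate area.
C₁ = κ₁ε₀A/d₁ = 1.00 × 8.85×10⁻¹² × 3.07×10⁻³ / 2.60×10⁻³ = 1.05×10⁻¹¹ F.
C₂ = κ₂ε₀A/d₂ = 3.49 × 8.85×10⁻¹² × 3.07×10⁻³ / 2.67×10⁻³ = 3.55×10⁻¹¹ F.
C = (1/C₁ + 1/C₂)⁻¹ = 8.08×10⁻¹² F.

C ≈ 8.08 pF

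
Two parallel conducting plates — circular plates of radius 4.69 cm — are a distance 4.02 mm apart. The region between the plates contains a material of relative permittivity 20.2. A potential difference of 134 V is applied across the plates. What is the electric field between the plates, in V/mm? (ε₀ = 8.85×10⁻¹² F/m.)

E = V/d = 134 / 4.02×10⁻³ = 3.33×10⁴ V/m.

E ≈ 33.3 V/mm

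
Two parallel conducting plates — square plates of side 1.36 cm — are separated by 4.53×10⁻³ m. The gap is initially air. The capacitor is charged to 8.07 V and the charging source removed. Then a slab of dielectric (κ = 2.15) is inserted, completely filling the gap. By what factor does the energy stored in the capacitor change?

0.465

Isolated ⇒ Q is held fixed.
C₂ = 2.15 C₁ and U = Q²/(2C), so U₂/U₁ = C₁/C₂ = 0.465.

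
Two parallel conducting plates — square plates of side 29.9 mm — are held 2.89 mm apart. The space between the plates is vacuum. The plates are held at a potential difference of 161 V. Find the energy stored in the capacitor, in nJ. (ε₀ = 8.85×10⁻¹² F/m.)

U ≈ 35.5 nJ

A = (29.9 mm)² = 8.94×10⁻⁴ m².
C = ε₀A/d = 8.85×10⁻¹² × 8.94×10⁻⁴ / 2.89×10⁻³ = 2.74×10⁻¹² F.
U = ½CV² = ½ × 2.74×10⁻¹² × (161)² = 3.55×10⁻⁸ J.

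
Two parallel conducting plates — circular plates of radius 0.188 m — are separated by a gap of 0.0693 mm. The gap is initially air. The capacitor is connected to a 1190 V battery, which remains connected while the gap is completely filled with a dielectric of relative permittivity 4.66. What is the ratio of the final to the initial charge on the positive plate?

Q₂/Q₁ ≈ 4.66

Battery connected ⇒ V is held fixed.
C₂ = 4.66 C₁ and Q = CV, so Q₂/Q₁ = C₂/C₁ = 4.66.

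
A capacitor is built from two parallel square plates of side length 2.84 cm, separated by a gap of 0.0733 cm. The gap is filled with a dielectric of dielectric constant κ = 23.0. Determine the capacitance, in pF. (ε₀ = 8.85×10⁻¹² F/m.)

A = (2.84 cm)² = 8.07×10⁻⁴ m².
C = κε₀A/d = 23.0 × 8.85×10⁻¹² × 8.07×10⁻⁴ / 7.33×10⁻⁴ = 2.24×10⁻¹⁰ F.

C ≈ 224 pF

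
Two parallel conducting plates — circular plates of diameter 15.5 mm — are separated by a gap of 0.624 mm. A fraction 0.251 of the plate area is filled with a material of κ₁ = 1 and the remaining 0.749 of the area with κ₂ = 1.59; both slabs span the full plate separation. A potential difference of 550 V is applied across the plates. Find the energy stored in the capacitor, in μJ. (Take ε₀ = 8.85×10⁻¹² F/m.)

U ≈ 0.584 μJ

A = π(15.5/2 mm)² = 1.89×10⁻⁴ m².
Side-by-side slabs ⇒ two capacitors in parallel, each spanning the full gap.
C₁ = κ₁ε₀A₁/d = 1.00 × 8.85×10⁻¹² × 4.74×10⁻⁵ / 6.24×10⁻⁴ = 6.72×10⁻¹³ F.
C₂ = κ₂ε₀A₂/d = 1.59 × 8.85×10⁻¹² × 1.41×10⁻⁴ / 6.24×10⁻⁴ = 3.19×10⁻¹² F.
C = C₁ + C₂ = 3.86×10⁻¹² F.
U = ½CV² = ½ × 3.86×10⁻¹² × (550)² = 5.84×10⁻⁷ J.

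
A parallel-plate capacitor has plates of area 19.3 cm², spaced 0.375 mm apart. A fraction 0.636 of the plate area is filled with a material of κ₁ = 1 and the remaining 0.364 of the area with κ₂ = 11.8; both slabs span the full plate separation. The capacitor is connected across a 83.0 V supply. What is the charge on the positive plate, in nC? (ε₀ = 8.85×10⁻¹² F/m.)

18.6 nC

A = 19.3 cm² = 1.93×10⁻³ m².
Side-by-side slabs ⇒ two capacitors in parallel, each spanning the full gap.
C₁ = κ₁ε₀A₁/d = 1.00 × 8.85×10⁻¹² × 1.23×10⁻³ / 3.75×10⁻⁴ = 2.90×10⁻¹¹ F.
C₂ = κ₂ε₀A₂/d = 11.8 × 8.85×10⁻¹² × 7.03×10⁻⁴ / 3.75×10⁻⁴ = 1.96×10⁻¹⁰ F.
C = C₁ + C₂ = 2.25×10⁻¹⁰ F.
Q = CV = 2.25×10⁻¹⁰ × 83.0 = 1.86×10⁻⁸ C.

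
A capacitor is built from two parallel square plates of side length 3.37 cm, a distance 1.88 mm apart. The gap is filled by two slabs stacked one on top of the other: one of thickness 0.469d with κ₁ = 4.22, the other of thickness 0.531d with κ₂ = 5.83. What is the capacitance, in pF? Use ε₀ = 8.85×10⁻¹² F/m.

A = (3.37 cm)² = 1.14×10⁻³ m².
Stacked slabs ⇒ two capacitors in series, each with the full plate area.
C₁ = κ₁ε₀A/d₁ = 4.22 × 8.85×10⁻¹² × 1.14×10⁻³ / 8.82×10⁻⁴ = 4.81×10⁻¹¹ F.
C₂ = κ₂ε₀A/d₂ = 5.83 × 8.85×10⁻¹² × 1.14×10⁻³ / 9.98×10⁻⁴ = 5.87×10⁻¹¹ F.
C = (1/C₁ + 1/C₂)⁻¹ = 2.64×10⁻¹¹ F.

26.4 pF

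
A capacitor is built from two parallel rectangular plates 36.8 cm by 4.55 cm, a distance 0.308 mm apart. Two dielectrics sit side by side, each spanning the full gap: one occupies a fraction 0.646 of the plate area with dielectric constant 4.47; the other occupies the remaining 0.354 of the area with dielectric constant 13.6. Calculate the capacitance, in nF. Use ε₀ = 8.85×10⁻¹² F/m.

C ≈ 3.71 nF

A = 36.8 × 4.55 cm² = 1.67×10⁻² m².
Side-by-side slabs ⇒ two capacitors in parallel, each spanning the full gap.
C₁ = κ₁ε₀A₁/d = 4.47 × 8.85×10⁻¹² × 1.08×10⁻² / 3.08×10⁻⁴ = 1.39×10⁻⁹ F.
C₂ = κ₂ε₀A₂/d = 13.6 × 8.85×10⁻¹² × 5.93×10⁻³ / 3.08×10⁻⁴ = 2.32×10⁻⁹ F.
C = C₁ + C₂ = 3.71×10⁻⁹ F.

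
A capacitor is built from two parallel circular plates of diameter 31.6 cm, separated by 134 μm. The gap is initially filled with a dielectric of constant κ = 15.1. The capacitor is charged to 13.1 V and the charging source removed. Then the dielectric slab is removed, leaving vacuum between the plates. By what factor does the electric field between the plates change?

15.1

Isolated ⇒ Q is held fixed.
V₂ = Q/C₂ = V₁/0.0662; E = V/d, so E₂/E₁ = (V₂/V₁)(d₁/d₂) = 15.1.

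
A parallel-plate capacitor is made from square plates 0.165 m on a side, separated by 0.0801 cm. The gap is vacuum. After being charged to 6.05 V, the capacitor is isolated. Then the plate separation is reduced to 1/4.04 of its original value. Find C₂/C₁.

4.04

C = ε₀A/d scales as 1/d, so C₂/C₁ = d₁/d₂ = 4.04.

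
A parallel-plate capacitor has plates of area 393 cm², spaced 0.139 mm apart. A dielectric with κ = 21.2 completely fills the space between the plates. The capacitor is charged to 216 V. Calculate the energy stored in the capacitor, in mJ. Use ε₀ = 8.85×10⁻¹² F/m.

A = 393 cm² = 3.93×10⁻² m².
C = κε₀A/d = 21.2 × 8.85×10⁻¹² × 3.93×10⁻² / 1.39×10⁻⁴ = 5.30×10⁻⁸ F.
U = ½CV² = ½ × 5.30×10⁻⁸ × (216)² = 1.24×10⁻³ J.

U ≈ 1.24 mJ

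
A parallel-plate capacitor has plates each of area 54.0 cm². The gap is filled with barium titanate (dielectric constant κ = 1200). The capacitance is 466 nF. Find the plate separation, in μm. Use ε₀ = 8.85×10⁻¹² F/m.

123 μm

A = 54.0 cm² = 5.40×10⁻³ m².
d = κε₀A/C = 1200 × 8.85×10⁻¹² × 5.40×10⁻³ / 4.66×10⁻⁷ = 1.23×10⁻⁴ m.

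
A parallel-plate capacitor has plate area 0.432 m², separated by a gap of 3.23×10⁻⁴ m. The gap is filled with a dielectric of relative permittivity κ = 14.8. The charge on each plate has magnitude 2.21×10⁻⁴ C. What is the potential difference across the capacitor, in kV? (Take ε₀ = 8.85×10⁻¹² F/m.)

C = κε₀A/d = 14.8 × 8.85×10⁻¹² × 0.432 / 3.23×10⁻⁴ = 1.75×10⁻⁷ F.
V = Q/C = 2.21×10⁻⁴ / 1.75×10⁻⁷ = 1.26×10³ V.

V ≈ 1.26 kV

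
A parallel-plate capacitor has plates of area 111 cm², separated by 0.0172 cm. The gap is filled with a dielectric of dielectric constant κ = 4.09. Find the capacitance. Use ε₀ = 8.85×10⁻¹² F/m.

C ≈ 2.34 nF

A = 111 cm² = 1.11×10⁻² m².
C = κε₀A/d = 4.09 × 8.85×10⁻¹² × 1.11×10⁻² / 1.72×10⁻⁴ = 2.34×10⁻⁹ F.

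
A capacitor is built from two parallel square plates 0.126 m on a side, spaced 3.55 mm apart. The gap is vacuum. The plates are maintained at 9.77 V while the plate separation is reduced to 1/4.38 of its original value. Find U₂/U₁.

Battery connected ⇒ V is held fixed.
C₂ = 4.38 C₁ and U = ½CV², so U₂/U₁ = C₂/C₁ = 4.38.

U₂/U₁ ≈ 4.38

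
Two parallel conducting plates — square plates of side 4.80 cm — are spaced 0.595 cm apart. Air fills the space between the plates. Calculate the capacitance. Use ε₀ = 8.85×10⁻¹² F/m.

3.43 pF

A = (4.80 cm)² = 2.30×10⁻³ m².
C = ε₀A/d = 8.85×10⁻¹² × 2.30×10⁻³ / 5.95×10⁻³ = 3.43×10⁻¹² F.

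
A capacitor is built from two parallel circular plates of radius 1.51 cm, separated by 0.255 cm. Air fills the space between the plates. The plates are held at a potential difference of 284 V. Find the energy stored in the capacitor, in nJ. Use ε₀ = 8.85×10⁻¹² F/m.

A = π(1.51 cm)² = 7.16×10⁻⁴ m².
C = ε₀A/d = 8.85×10⁻¹² × 7.16×10⁻⁴ / 2.55×10⁻³ = 2.49×10⁻¹² F.
U = ½CV² = ½ × 2.49×10⁻¹² × (284)² = 1.00×10⁻⁷ J.

U ≈ 100 nJ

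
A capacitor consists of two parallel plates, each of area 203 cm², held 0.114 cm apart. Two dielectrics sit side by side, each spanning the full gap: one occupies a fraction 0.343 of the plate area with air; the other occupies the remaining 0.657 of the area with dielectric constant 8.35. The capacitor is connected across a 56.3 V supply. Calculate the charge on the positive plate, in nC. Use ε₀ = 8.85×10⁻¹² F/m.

Q ≈ 51.7 nC

A = 203 cm² = 2.03×10⁻² m².
Side-by-side slabs ⇒ two capacitors in parallel, each spanning the full gap.
C₁ = κ₁ε₀A₁/d = 1.00 × 8.85×10⁻¹² × 6.96×10⁻³ / 1.14×10⁻³ = 5.41×10⁻¹¹ F.
C₂ = κ₂ε₀A₂/d = 8.35 × 8.85×10⁻¹² × 1.33×10⁻² / 1.14×10⁻³ = 8.65×10⁻¹⁰ F.
C = C₁ + C₂ = 9.19×10⁻¹⁰ F.
Q = CV = 9.19×10⁻¹⁰ × 56.3 = 5.17×10⁻⁸ C.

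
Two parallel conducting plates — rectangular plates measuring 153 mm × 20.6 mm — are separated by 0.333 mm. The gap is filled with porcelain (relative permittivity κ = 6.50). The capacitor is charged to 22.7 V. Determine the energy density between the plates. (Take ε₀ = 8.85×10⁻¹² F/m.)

134 mJ/m³

E = V/d = 22.7 / 3.33×10⁻⁴ = 6.82×10⁴ V/m.
u = ½κε₀E² = ½ × 6.50 × 8.85×10⁻¹² × (6.82×10⁴)² = 0.134 J/m³.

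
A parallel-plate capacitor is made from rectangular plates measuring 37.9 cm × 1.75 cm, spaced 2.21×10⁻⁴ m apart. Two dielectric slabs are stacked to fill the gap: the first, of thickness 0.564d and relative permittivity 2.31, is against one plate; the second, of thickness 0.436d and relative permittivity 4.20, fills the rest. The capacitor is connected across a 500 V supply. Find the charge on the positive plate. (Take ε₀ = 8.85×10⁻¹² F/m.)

382 nC

A = 37.9 × 1.75 cm² = 6.63×10⁻³ m².
Stacked slabs ⇒ two capacitors in series, each with the full plate area.
C₁ = κ₁ε₀A/d₁ = 2.31 × 8.85×10⁻¹² × 6.63×10⁻³ / 1.25×10⁻⁴ = 1.09×10⁻⁹ F.
C₂ = κ₂ε₀A/d₂ = 4.20 × 8.85×10⁻¹² × 6.63×10⁻³ / 9.64×10⁻⁵ = 2.56×10⁻⁹ F.
C = (1/C₁ + 1/C₂)⁻¹ = 7.63×10⁻¹⁰ F.
Q = CV = 7.63×10⁻¹⁰ × 500 = 3.82×10⁻⁷ C.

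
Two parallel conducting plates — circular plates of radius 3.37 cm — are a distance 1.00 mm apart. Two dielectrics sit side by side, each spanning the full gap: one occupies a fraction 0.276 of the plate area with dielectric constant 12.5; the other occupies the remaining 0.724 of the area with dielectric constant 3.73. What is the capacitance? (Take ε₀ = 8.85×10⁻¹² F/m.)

C ≈ 194 pF

A = π(3.37 cm)² = 3.57×10⁻³ m².
Side-by-side slabs ⇒ two capacitors in parallel, each spanning the full gap.
C₁ = κ₁ε₀A₁/d = 12.5 × 8.85×10⁻¹² × 9.85×10⁻⁴ / 1.00×10⁻³ = 1.09×10⁻¹⁰ F.
C₂ = κ₂ε₀A₂/d = 3.73 × 8.85×10⁻¹² × 2.58×10⁻³ / 1.00×10⁻³ = 8.53×10⁻¹¹ F.
C = C₁ + C₂ = 1.94×10⁻¹⁰ F.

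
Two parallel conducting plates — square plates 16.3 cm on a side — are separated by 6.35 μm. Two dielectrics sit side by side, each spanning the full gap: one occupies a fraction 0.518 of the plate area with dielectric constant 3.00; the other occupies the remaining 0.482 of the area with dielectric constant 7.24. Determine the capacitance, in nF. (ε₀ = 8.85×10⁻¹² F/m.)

A = (16.3 cm)² = 2.66×10⁻² m².
Side-by-side slabs ⇒ two capacitors in parallel, each spanning the full gap.
C₁ = κ₁ε₀A₁/d = 3.00 × 8.85×10⁻¹² × 1.38×10⁻² / 6.35×10⁻⁶ = 5.75×10⁻⁸ F.
C₂ = κ₂ε₀A₂/d = 7.24 × 8.85×10⁻¹² × 1.28×10⁻² / 6.35×10⁻⁶ = 1.29×10⁻⁷ F.
C = C₁ + C₂ = 1.87×10⁻⁷ F.

187 nF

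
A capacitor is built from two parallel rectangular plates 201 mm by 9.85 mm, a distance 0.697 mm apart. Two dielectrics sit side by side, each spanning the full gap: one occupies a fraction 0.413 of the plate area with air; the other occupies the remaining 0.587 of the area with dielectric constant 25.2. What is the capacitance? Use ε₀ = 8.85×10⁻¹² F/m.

A = 201 × 9.85 mm² = 1.98×10⁻³ m².
Side-by-side slabs ⇒ two capacitors in parallel, each spanning the full gap.
C₁ = κ₁ε₀A₁/d = 1.00 × 8.85×10⁻¹² × 8.18×10⁻⁴ / 6.97×10⁻⁴ = 1.04×10⁻¹¹ F.
C₂ = κ₂ε₀A₂/d = 25.2 × 8.85×10⁻¹² × 1.16×10⁻³ / 6.97×10⁻⁴ = 3.72×10⁻¹⁰ F.
C = C₁ + C₂ = 3.82×10⁻¹⁰ F.

382 pF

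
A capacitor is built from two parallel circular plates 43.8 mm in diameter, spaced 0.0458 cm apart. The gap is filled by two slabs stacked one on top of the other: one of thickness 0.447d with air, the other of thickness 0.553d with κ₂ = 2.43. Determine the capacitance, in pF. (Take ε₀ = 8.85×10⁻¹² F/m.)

A = π(43.8/2 mm)² = 1.51×10⁻³ m².
Stacked slabs ⇒ two capacitors in series, each with the full plate area.
C₁ = κ₁ε₀A/d₁ = 1.00 × 8.85×10⁻¹² × 1.51×10⁻³ / 2.05×10⁻⁴ = 6.51×10⁻¹¹ F.
C₂ = κ₂ε₀A/d₂ = 2.43 × 8.85×10⁻¹² × 1.51×10⁻³ / 2.53×10⁻⁴ = 1.28×10⁻¹⁰ F.
C = (1/C₁ + 1/C₂)⁻¹ = 4.32×10⁻¹¹ F.

C ≈ 43.2 pF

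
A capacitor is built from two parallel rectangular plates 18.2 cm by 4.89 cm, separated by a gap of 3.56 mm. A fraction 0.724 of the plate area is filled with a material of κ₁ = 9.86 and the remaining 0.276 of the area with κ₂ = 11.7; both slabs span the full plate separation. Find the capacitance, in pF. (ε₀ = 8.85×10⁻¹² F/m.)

C ≈ 229 pF

A = 18.2 × 4.89 cm² = 8.90×10⁻³ m².
Side-by-side slabs ⇒ two capacitors in parallel, each spanning the full gap.
C₁ = κ₁ε₀A₁/d = 9.86 × 8.85×10⁻¹² × 6.44×10⁻³ / 3.56×10⁻³ = 1.58×10⁻¹⁰ F.
C₂ = κ₂ε₀A₂/d = 11.7 × 8.85×10⁻¹² × 2.46×10⁻³ / 3.56×10⁻³ = 7.14×10⁻¹¹ F.
C = C₁ + C₂ = 2.29×10⁻¹⁰ F.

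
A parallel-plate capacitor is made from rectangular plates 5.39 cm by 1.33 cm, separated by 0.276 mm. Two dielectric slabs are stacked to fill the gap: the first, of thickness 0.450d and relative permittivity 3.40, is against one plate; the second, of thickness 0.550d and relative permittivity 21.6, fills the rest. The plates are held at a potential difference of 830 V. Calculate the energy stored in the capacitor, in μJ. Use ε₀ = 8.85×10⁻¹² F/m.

A = 5.39 × 1.33 cm² = 7.17×10⁻⁴ m².
Stacked slabs ⇒ two capacitors in series, each with the full plate area.
C₁ = κ₁ε₀A/d₁ = 3.40 × 8.85×10⁻¹² × 7.17×10⁻⁴ / 1.24×10⁻⁴ = 1.74×10⁻¹⁰ F.
C₂ = κ₂ε₀A/d₂ = 21.6 × 8.85×10⁻¹² × 7.17×10⁻⁴ / 1.52×10⁻⁴ = 9.03×10⁻¹⁰ F.
C = (1/C₁ + 1/C₂)⁻¹ = 1.46×10⁻¹⁰ F.
U = ½CV² = ½ × 1.46×10⁻¹⁰ × (830)² = 5.02×10⁻⁵ J.

50.2 μJ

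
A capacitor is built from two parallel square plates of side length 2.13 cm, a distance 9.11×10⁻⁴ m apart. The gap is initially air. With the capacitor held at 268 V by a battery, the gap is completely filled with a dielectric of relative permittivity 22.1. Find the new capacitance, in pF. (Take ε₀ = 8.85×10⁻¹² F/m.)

C ≈ 97.4 pF

A = (2.13 cm)² = 4.54×10⁻⁴ m².
Initially C₁ = ε₀A/d = 8.85×10⁻¹² × 4.54×10⁻⁴ / 9.11×10⁻⁴ = 4.41×10⁻¹² F.
C = κε₀A/d scales with κ, so C₂/C₁ = κ = 22.1.
C₂ = 22.1 × 4.41×10⁻¹² = 9.74×10⁻¹¹ F.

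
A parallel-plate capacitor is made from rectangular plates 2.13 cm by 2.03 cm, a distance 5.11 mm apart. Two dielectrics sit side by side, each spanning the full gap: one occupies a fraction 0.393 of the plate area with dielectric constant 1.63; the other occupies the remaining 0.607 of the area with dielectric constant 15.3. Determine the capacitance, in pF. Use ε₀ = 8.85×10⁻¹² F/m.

7.43 pF

A = 2.13 × 2.03 cm² = 4.32×10⁻⁴ m².
Side-by-side slabs ⇒ two capacitors in parallel, each spanning the full gap.
C₁ = κ₁ε₀A₁/d = 1.63 × 8.85×10⁻¹² × 1.70×10⁻⁴ / 5.11×10⁻³ = 4.80×10⁻¹³ F.
C₂ = κ₂ε₀A₂/d = 15.3 × 8.85×10⁻¹² × 2.62×10⁻⁴ / 5.11×10⁻³ = 6.95×10⁻¹² F.
C = C₁ + C₂ = 7.43×10⁻¹² F.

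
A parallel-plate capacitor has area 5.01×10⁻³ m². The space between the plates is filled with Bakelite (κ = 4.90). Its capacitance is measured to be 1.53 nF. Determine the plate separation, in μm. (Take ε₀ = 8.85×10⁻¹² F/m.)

d = κε₀A/C = 4.90 × 8.85×10⁻¹² × 5.01×10⁻³ / 1.53×10⁻⁹ = 1.42×10⁻⁴ m.

d ≈ 142 μm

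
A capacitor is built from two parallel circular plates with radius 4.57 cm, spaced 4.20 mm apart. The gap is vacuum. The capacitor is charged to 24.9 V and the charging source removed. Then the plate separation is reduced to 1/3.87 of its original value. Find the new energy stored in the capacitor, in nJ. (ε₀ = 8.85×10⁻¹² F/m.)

A = π(4.57 cm)² = 6.56×10⁻³ m².
Initially C₁ = ε₀A/d = 8.85×10⁻¹² × 6.56×10⁻³ / 4.20×10⁻³ = 1.38×10⁻¹¹ F.
U₁ = 4.29×10⁻⁹ J.
Isolated ⇒ Q is held fixed. C₂ = 3.87 C₁ and U = Q²/(2C), so U₂/U₁ = C₁/C₂ = 0.258.
U₂ = 0.258 × 4.29×10⁻⁹ = 1.11×10⁻⁹ J.

U ≈ 1.11 nJ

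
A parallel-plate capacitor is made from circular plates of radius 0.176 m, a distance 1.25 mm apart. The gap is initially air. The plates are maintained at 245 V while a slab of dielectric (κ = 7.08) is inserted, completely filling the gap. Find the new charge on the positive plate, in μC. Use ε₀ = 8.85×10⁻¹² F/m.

A = π(0.176 m)² = 9.73×10⁻² m².
Initially C₁ = ε₀A/d = 8.85×10⁻¹² × 9.73×10⁻² / 1.25×10⁻³ = 6.89×10⁻¹⁰ F.
Q₁ = 1.69×10⁻⁷ C.
Battery connected ⇒ V is held fixed. C₂ = 7.08 C₁ and Q = CV, so Q₂/Q₁ = C₂/C₁ = 7.08.
Q₂ = 7.08 × 1.69×10⁻⁷ = 1.20×10⁻⁶ C.

Q ≈ 1.20 μC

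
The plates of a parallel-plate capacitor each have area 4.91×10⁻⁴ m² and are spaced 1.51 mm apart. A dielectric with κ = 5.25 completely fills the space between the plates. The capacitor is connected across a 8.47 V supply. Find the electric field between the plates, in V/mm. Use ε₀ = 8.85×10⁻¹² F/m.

E = V/d = 8.47 / 1.51×10⁻³ = 5.61×10³ V/m.

E ≈ 5.61 V/mm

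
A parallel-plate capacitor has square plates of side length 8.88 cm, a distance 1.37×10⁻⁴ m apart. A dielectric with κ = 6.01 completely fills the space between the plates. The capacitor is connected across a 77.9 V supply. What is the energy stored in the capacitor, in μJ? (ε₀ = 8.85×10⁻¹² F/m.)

U ≈ 9.29 μJ

A = (8.88 cm)² = 7.89×10⁻³ m².
C = κε₀A/d = 6.01 × 8.85×10⁻¹² × 7.89×10⁻³ / 1.37×10⁻⁴ = 3.06×10⁻⁹ F.
U = ½CV² = ½ × 3.06×10⁻⁹ × (77.9)² = 9.29×10⁻⁶ J.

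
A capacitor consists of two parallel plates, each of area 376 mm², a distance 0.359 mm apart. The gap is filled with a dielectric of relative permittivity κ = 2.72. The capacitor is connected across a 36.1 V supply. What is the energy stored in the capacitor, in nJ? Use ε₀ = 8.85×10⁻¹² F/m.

U ≈ 16.4 nJ

A = 376 mm² = 3.76×10⁻⁴ m².
C = κε₀A/d = 2.72 × 8.85×10⁻¹² × 3.76×10⁻⁴ / 3.59×10⁻⁴ = 2.52×10⁻¹¹ F.
U = ½CV² = ½ × 2.52×10⁻¹¹ × (36.1)² = 1.64×10⁻⁸ J.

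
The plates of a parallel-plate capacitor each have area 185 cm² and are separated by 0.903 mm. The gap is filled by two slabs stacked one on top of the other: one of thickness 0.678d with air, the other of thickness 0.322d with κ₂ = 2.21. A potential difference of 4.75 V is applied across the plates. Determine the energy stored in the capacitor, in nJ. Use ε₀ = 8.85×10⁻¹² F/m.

A = 185 cm² = 1.85×10⁻² m².
Stacked slabs ⇒ two capacitors in series, each with the full plate area.
C₁ = κ₁ε₀A/d₁ = 1.00 × 8.85×10⁻¹² × 1.85×10⁻² / 6.12×10⁻⁴ = 2.67×10⁻¹⁰ F.
C₂ = κ₂ε₀A/d₂ = 2.21 × 8.85×10⁻¹² × 1.85×10⁻² / 2.91×10⁻⁴ = 1.24×10⁻⁹ F.
C = (1/C₁ + 1/C₂)⁻¹ = 2.20×10⁻¹⁰ F.
U = ½CV² = ½ × 2.20×10⁻¹⁰ × (4.75)² = 2.48×10⁻⁹ J.

U ≈ 2.48 nJ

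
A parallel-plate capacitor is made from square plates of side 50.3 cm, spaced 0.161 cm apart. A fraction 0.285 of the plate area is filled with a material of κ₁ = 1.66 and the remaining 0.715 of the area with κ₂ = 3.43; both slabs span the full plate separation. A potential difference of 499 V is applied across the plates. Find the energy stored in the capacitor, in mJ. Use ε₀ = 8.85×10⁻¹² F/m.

U ≈ 0.507 mJ

A = (50.3 cm)² = 0.253 m².
Side-by-side slabs ⇒ two capacitors in parallel, each spanning the full gap.
C₁ = κ₁ε₀A₁/d = 1.66 × 8.85×10⁻¹² × 7.21×10⁻² / 1.61×10⁻³ = 6.58×10⁻¹⁰ F.
C₂ = κ₂ε₀A₂/d = 3.43 × 8.85×10⁻¹² × 0.181 / 1.61×10⁻³ = 3.41×10⁻⁹ F.
C = C₁ + C₂ = 4.07×10⁻⁹ F.
U = ½CV² = ½ × 4.07×10⁻⁹ × (499)² = 5.07×10⁻⁴ J.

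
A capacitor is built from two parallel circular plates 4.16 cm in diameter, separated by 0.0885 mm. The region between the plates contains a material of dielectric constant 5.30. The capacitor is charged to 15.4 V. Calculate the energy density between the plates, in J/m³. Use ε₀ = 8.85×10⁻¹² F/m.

E = V/d = 15.4 / 8.85×10⁻⁵ = 1.74×10⁵ V/m.
u = ½κε₀E² = ½ × 5.30 × 8.85×10⁻¹² × (1.74×10⁵)² = 0.710 J/m³.

u ≈ 0.710 J/m³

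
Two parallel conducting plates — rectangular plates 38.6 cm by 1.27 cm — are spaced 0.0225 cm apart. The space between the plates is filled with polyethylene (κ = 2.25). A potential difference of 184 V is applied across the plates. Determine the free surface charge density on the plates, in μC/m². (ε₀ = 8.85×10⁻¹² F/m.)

16.3 μC/m²

A = 38.6 × 1.27 cm² = 4.90×10⁻³ m².
C = κε₀A/d = 2.25 × 8.85×10⁻¹² × 4.90×10⁻³ / 2.25×10⁻⁴ = 4.34×10⁻¹⁰ F.
σ = Q/A = CV/A = 4.34×10⁻¹⁰ × 184 / 4.90×10⁻³ = 1.63×10⁻⁵ C/m².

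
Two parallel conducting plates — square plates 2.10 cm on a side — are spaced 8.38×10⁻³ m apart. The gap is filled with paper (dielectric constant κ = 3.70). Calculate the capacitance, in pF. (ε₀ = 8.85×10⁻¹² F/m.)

A = (2.10 cm)² = 4.41×10⁻⁴ m².
C = κε₀A/d = 3.70 × 8.85×10⁻¹² × 4.41×10⁻⁴ / 8.38×10⁻³ = 1.72×10⁻¹² F.

C ≈ 1.72 pF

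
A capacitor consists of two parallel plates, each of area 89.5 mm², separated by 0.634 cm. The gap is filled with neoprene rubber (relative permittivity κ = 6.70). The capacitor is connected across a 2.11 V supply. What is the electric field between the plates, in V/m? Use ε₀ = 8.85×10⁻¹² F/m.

333 V/m

E = V/d = 2.11 / 6.34×10⁻³ = 3.33×10² V/m.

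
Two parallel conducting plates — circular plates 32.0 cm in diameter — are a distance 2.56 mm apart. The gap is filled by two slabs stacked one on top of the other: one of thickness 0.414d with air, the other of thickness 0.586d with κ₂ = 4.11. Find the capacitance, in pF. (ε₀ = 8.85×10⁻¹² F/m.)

500 pF

A = π(32.0/2 cm)² = 8.04×10⁻² m².
Stacked slabs ⇒ two capacitors in series, each with the full plate area.
C₁ = κ₁ε₀A/d₁ = 1.00 × 8.85×10⁻¹² × 8.04×10⁻² / 1.06×10⁻³ = 6.72×10⁻¹⁰ F.
C₂ = κ₂ε₀A/d₂ = 4.11 × 8.85×10⁻¹² × 8.04×10⁻² / 1.50×10⁻³ = 1.95×10⁻⁹ F.
C = (1/C₁ + 1/C₂)⁻¹ = 5.00×10⁻¹⁰ F.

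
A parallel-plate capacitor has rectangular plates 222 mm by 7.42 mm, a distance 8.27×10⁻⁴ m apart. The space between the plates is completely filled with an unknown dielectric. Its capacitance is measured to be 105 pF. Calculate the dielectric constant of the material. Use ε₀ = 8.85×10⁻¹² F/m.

κ ≈ 5.96

A = 222 × 7.42 mm² = 1.65×10⁻³ m².
κ = Cd/(ε₀A) = 1.05×10⁻¹⁰ × 8.27×10⁻⁴ / (8.85×10⁻¹² × 1.65×10⁻³) = 5.96.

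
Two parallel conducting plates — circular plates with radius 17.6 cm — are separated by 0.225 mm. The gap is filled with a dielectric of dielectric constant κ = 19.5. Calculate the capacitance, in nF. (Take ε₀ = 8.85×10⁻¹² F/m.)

C ≈ 74.6 nF

A = π(17.6 cm)² = 9.73×10⁻² m².
C = κε₀A/d = 19.5 × 8.85×10⁻¹² × 9.73×10⁻² / 2.25×10⁻⁴ = 7.46×10⁻⁸ F.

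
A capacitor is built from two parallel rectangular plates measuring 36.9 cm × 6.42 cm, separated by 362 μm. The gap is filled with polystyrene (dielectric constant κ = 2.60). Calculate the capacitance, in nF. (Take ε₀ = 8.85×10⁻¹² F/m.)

A = 36.9 × 6.42 cm² = 2.37×10⁻² m².
C = κε₀A/d = 2.60 × 8.85×10⁻¹² × 2.37×10⁻² / 3.62×10⁻⁴ = 1.51×10⁻⁹ F.

1.51 nF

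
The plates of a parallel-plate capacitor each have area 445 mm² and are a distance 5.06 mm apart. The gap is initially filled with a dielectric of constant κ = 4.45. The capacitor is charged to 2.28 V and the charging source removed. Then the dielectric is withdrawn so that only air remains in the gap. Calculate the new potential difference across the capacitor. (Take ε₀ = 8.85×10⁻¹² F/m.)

A = 445 mm² = 4.45×10⁻⁴ m².
Initially C₁ = κε₀A/d = 4.45 × 8.85×10⁻¹² × 4.45×10⁻⁴ / 5.06×10⁻³ = 3.46×10⁻¹² F.
V₁ = 2.28 V.
Isolated ⇒ Q is held fixed. C₂ = 0.225 C₁ and V = Q/C, so V₂/V₁ = C₁/C₂ = 4.45.
V₂ = 4.45 × 2.28 = 10.1 V.

V ≈ 10.1 V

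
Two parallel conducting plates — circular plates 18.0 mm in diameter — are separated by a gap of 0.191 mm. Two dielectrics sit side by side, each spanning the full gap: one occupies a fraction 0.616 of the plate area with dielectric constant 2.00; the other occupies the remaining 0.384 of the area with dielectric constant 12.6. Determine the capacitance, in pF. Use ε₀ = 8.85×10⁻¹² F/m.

A = π(18.0/2 mm)² = 2.54×10⁻⁴ m².
Side-by-side slabs ⇒ two capacitors in parallel, each spanning the full gap.
C₁ = κ₁ε₀A₁/d = 2.00 × 8.85×10⁻¹² × 1.57×10⁻⁴ / 1.91×10⁻⁴ = 1.45×10⁻¹¹ F.
C₂ = κ₂ε₀A₂/d = 12.6 × 8.85×10⁻¹² × 9.77×10⁻⁵ / 1.91×10⁻⁴ = 5.70×10⁻¹¹ F.
C = C₁ + C₂ = 7.16×10⁻¹¹ F.

C ≈ 71.6 pF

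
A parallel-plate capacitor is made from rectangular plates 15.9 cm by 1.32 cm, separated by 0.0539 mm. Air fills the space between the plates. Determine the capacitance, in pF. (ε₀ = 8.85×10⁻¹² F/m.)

C ≈ 345 pF

A = 15.9 × 1.32 cm² = 2.10×10⁻³ m².
C = ε₀A/d = 8.85×10⁻¹² × 2.10×10⁻³ / 5.39×10⁻⁵ = 3.45×10⁻¹⁰ F.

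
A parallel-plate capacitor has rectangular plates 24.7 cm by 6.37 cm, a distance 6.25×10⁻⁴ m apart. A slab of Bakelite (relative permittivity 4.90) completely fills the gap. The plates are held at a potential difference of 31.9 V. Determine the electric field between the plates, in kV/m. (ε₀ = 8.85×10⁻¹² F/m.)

E = V/d = 31.9 / 6.25×10⁻⁴ = 5.10×10⁴ V/m.

E ≈ 51.0 kV/m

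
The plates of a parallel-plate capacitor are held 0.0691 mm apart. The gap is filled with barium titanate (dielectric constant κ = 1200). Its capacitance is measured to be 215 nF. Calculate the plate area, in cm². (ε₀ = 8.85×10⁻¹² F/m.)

A ≈ 14.0 cm²

A = Cd/(κε₀) = 2.15×10⁻⁷ × 6.91×10⁻⁵ / (1200 × 8.85×10⁻¹²) = 1.40×10⁻³ m².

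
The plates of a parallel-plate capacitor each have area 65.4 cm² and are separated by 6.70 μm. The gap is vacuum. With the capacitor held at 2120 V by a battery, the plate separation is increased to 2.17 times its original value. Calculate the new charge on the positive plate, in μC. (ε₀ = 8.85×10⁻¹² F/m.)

A = 65.4 cm² = 6.54×10⁻³ m².
Initially C₁ = ε₀A/d = 8.85×10⁻¹² × 6.54×10⁻³ / 6.70×10⁻⁶ = 8.64×10⁻⁹ F.
Q₁ = 1.83×10⁻⁵ C.
Battery connected ⇒ V is held fixed. C₂ = 0.461 C₁ and Q = CV, so Q₂/Q₁ = C₂/C₁ = 0.461.
Q₂ = 0.461 × 1.83×10⁻⁵ = 8.44×10⁻⁶ C.

Q ≈ 8.44 μC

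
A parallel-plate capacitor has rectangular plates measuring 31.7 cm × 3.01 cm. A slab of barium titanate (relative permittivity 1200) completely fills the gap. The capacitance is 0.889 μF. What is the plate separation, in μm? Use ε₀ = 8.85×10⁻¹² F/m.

114 μm

A = 31.7 × 3.01 cm² = 9.54×10⁻³ m².
d = κε₀A/C = 1200 × 8.85×10⁻¹² × 9.54×10⁻³ / 8.89×10⁻⁷ = 1.14×10⁻⁴ m.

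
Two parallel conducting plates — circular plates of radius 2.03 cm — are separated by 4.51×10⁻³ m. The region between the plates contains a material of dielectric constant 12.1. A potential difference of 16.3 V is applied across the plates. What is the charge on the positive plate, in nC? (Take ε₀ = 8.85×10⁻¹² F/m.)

Q ≈ 0.501 nC

A = π(2.03 cm)² = 1.29×10⁻³ m².
C = κε₀A/d = 12.1 × 8.85×10⁻¹² × 1.29×10⁻³ / 4.51×10⁻³ = 3.07×10⁻¹¹ F.
Q = CV = 3.07×10⁻¹¹ × 16.3 = 5.01×10⁻¹⁰ C.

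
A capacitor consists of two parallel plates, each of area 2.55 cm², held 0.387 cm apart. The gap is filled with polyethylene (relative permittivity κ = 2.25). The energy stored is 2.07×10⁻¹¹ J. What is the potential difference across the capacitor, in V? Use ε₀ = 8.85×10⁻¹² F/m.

5.62 V

A = 2.55 cm² = 2.55×10⁻⁴ m².
C = κε₀A/d = 2.25 × 8.85×10⁻¹² × 2.55×10⁻⁴ / 3.87×10⁻³ = 1.31×10⁻¹² F.
V = √(2U/C) = √(2 × 2.07×10⁻¹¹ / 1.31×10⁻¹²) = 5.62 V.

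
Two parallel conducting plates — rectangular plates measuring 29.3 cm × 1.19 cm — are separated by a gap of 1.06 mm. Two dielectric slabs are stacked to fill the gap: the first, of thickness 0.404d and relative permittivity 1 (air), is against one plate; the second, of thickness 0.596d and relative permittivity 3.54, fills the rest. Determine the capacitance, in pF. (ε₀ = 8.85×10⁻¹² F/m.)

C ≈ 50.9 pF

A = 29.3 × 1.19 cm² = 3.49×10⁻³ m².
Stacked slabs ⇒ two capacitors in series, each with the full plate area.
C₁ = κ₁ε₀A/d₁ = 1.00 × 8.85×10⁻¹² × 3.49×10⁻³ / 4.28×10⁻⁴ = 7.21×10⁻¹¹ F.
C₂ = κ₂ε₀A/d₂ = 3.54 × 8.85×10⁻¹² × 3.49×10⁻³ / 6.32×10⁻⁴ = 1.73×10⁻¹⁰ F.
C = (1/C₁ + 1/C₂)⁻¹ = 5.09×10⁻¹¹ F.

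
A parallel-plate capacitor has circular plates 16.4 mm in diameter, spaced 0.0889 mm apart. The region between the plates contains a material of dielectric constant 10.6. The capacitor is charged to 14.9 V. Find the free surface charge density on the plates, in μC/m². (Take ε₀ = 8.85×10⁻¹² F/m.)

A = π(16.4/2 mm)² = 2.11×10⁻⁴ m².
C = κε₀A/d = 10.6 × 8.85×10⁻¹² × 2.11×10⁻⁴ / 8.89×10⁻⁵ = 2.23×10⁻¹⁰ F.
σ = Q/A = CV/A = 2.23×10⁻¹⁰ × 14.9 / 2.11×10⁻⁴ = 1.57×10⁻⁵ C/m².

σ ≈ 15.7 μC/m²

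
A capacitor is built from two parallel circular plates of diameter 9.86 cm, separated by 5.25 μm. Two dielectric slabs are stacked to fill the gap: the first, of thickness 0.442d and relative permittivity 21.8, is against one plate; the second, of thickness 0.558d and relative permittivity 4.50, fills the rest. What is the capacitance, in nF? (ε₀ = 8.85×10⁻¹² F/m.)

A = π(9.86/2 cm)² = 7.64×10⁻³ m².
Stacked slabs ⇒ two capacitors in series, each with the full plate area.
C₁ = κ₁ε₀A/d₁ = 21.8 × 8.85×10⁻¹² × 7.64×10⁻³ / 2.32×10⁻⁶ = 6.35×10⁻⁷ F.
C₂ = κ₂ε₀A/d₂ = 4.50 × 8.85×10⁻¹² × 7.64×10⁻³ / 2.93×10⁻⁶ = 1.04×10⁻⁷ F.
C = (1/C₁ + 1/C₂)⁻¹ = 8.92×10⁻⁸ F.

C ≈ 89.2 nF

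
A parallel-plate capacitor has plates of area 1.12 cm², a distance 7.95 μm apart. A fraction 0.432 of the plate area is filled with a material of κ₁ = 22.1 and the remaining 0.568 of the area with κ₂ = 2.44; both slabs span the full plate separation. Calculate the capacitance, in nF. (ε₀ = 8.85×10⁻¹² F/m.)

1.36 nF

A = 1.12 cm² = 1.12×10⁻⁴ m².
Side-by-side slabs ⇒ two capacitors in parallel, each spanning the full gap.
C₁ = κ₁ε₀A₁/d = 22.1 × 8.85×10⁻¹² × 4.84×10⁻⁵ / 7.95×10⁻⁶ = 1.19×10⁻⁹ F.
C₂ = κ₂ε₀A₂/d = 2.44 × 8.85×10⁻¹² × 6.36×10⁻⁵ / 7.95×10⁻⁶ = 1.73×10⁻¹⁰ F.
C = C₁ + C₂ = 1.36×10⁻⁹ F.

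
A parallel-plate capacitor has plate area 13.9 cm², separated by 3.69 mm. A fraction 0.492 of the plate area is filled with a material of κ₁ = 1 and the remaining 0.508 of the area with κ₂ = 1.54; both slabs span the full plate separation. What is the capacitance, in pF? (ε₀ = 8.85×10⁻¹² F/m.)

A = 13.9 cm² = 1.39×10⁻³ m².
Side-by-side slabs ⇒ two capacitors in parallel, each spanning the full gap.
C₁ = κ₁ε₀A₁/d = 1.00 × 8.85×10⁻¹² × 6.84×10⁻⁴ / 3.69×10⁻³ = 1.64×10⁻¹² F.
C₂ = κ₂ε₀A₂/d = 1.54 × 8.85×10⁻¹² × 7.06×10⁻⁴ / 3.69×10⁻³ = 2.61×10⁻¹² F.
C = C₁ + C₂ = 4.25×10⁻¹² F.

C ≈ 4.25 pF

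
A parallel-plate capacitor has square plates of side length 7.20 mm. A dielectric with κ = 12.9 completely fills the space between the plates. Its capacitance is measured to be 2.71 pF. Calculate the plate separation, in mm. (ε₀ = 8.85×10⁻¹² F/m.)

2.18 mm

A = (7.20 mm)² = 5.18×10⁻⁵ m².
d = κε₀A/C = 12.9 × 8.85×10⁻¹² × 5.18×10⁻⁵ / 2.71×10⁻¹² = 2.18×10⁻³ m.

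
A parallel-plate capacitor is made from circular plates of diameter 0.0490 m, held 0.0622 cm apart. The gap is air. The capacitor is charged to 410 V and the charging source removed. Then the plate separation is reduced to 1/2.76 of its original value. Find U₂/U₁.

Isolated ⇒ Q is held fixed.
C₂ = 2.76 C₁ and U = Q²/(2C), so U₂/U₁ = C₁/C₂ = 0.362.

U₂/U₁ ≈ 0.362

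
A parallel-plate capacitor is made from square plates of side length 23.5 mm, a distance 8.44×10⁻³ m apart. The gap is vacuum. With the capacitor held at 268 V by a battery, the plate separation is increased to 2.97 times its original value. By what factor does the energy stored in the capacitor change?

U₂/U₁ ≈ 0.337

Battery connected ⇒ V is held fixed.
C₂ = 0.337 C₁ and U = ½CV², so U₂/U₁ = C₂/C₁ = 0.337.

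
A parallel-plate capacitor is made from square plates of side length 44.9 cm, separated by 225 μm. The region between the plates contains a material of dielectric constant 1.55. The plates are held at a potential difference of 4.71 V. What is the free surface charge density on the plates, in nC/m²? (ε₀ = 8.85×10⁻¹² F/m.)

287 nC/m²

A = (44.9 cm)² = 0.202 m².
C = κε₀A/d = 1.55 × 8.85×10⁻¹² × 0.202 / 2.25×10⁻⁴ = 1.23×10⁻⁸ F.
σ = Q/A = CV/A = 1.23×10⁻⁸ × 4.71 / 0.202 = 2.87×10⁻⁷ C/m².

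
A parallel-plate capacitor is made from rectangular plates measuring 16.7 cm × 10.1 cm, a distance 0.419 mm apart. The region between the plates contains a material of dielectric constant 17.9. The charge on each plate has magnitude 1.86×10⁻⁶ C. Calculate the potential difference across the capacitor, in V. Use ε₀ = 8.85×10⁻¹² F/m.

A = 16.7 × 10.1 cm² = 1.69×10⁻² m².
C = κε₀A/d = 17.9 × 8.85×10⁻¹² × 1.69×10⁻² / 4.19×10⁻⁴ = 6.38×10⁻⁹ F.
V = Q/C = 1.86×10⁻⁶ / 6.38×10⁻⁹ = 2.92×10² V.

V ≈ 292 V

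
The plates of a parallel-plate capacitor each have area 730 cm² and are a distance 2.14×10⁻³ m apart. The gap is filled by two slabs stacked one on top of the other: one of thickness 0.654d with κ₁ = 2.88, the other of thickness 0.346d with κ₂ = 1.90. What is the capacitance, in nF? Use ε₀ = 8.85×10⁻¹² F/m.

0.738 nF

A = 730 cm² = 7.30×10⁻² m².
Stacked slabs ⇒ two capacitors in series, each with the full plate area.
C₁ = κ₁ε₀A/d₁ = 2.88 × 8.85×10⁻¹² × 7.30×10⁻² / 1.40×10⁻³ = 1.33×10⁻⁹ F.
C₂ = κ₂ε₀A/d₂ = 1.90 × 8.85×10⁻¹² × 7.30×10⁻² / 7.40×10⁻⁴ = 1.66×10⁻⁹ F.
C = (1/C₁ + 1/C₂)⁻¹ = 7.38×10⁻¹⁰ F.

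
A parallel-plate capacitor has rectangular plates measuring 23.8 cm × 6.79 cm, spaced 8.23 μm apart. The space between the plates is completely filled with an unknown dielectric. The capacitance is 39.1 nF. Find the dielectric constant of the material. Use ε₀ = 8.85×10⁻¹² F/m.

A = 23.8 × 6.79 cm² = 1.62×10⁻² m².
κ = Cd/(ε₀A) = 3.91×10⁻⁸ × 8.23×10⁻⁶ / (8.85×10⁻¹² × 1.62×10⁻²) = 2.25.

κ ≈ 2.25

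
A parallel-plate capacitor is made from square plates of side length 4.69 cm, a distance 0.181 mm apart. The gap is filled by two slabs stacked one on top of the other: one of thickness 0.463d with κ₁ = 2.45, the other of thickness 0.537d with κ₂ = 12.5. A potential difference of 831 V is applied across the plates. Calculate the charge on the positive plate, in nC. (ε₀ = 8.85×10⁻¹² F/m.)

385 nC

A = (4.69 cm)² = 2.20×10⁻³ m².
Stacked slabs ⇒ two capacitors in series, each with the full plate area.
C₁ = κ₁ε₀A/d₁ = 2.45 × 8.85×10⁻¹² × 2.20×10⁻³ / 8.38×10⁻⁵ = 5.69×10⁻¹⁰ F.
C₂ = κ₂ε₀A/d₂ = 12.5 × 8.85×10⁻¹² × 2.20×10⁻³ / 9.72×10⁻⁵ = 2.50×10⁻⁹ F.
C = (1/C₁ + 1/C₂)⁻¹ = 4.64×10⁻¹⁰ F.
Q = CV = 4.64×10⁻¹⁰ × 831 = 3.85×10⁻⁷ C.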